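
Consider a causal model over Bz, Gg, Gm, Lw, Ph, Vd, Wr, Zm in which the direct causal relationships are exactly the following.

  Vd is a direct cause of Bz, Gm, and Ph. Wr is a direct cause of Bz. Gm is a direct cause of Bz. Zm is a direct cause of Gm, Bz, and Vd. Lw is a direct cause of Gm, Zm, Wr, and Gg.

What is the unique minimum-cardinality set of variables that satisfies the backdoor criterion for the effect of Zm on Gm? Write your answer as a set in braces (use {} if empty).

Variables eligible for adjustment (non-descendants of Zm, excluding Zm and Gm): {Gg, Lw, Wr}.
Backdoor paths from Zm to Gm:
  P1: Zm <- Lw -> Wr -> Bz <- Vd -> Gm
  P2: Zm <- Lw -> Wr -> Bz <- Gm
  P3: Zm <- Lw -> Gm
The empty set is not sufficient: P3 (Zm <- Lw -> Gm) has no collider blocking it and no conditioned non-collider, so it is open.
Try {Lw}:
  P1: blocked at fork node Lw ∈ conditioning set.
  P2: blocked at fork node Lw ∈ conditioning set.
  P3: blocked at fork node Lw ∈ conditioning set.
{Lw} contains no descendant of Zm and blocks every backdoor path.
No other singleton works — e.g. {Wr} leaves P3 open — so {Lw} is the unique smallest valid adjustment set.

{Lw}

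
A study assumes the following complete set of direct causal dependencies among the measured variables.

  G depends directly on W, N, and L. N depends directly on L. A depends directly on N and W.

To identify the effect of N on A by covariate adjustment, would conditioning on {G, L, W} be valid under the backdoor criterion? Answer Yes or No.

No

Backdoor paths from N to A (paths whose first edge points into N):
  P1: N <- L -> G <- W -> A
Condition 1 (no descendant of N in the set): FAILS — G is a descendant of N.
Condition 2 (every backdoor path blocked by {G, L, W}):
  P1: blocked at fork node L ∈ conditioning set.
{G, L, W} does not satisfy the backdoor criterion.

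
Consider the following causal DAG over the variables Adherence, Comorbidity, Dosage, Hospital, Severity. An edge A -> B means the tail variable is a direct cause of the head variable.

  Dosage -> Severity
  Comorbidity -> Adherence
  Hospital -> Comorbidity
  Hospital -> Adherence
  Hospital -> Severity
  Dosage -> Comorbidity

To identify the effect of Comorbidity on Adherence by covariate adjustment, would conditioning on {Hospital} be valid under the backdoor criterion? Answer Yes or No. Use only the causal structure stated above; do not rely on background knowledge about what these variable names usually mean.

Backdoor paths from Comorbidity to Adherence (paths whose first edge points into Comorbidity):
  P1: Comorbidity <- Dosage -> Severity <- Hospital -> Adherence
  P2: Comorbidity <- Hospital -> Adherence
Condition 1 (no descendant of Comorbidity in the set): holds — descendants of Comorbidity are {Adherence}; none are in {Hospital}.
Condition 2 (every backdoor path blocked by {Hospital}):
  P1: blocked at collider Severity (neither it nor any descendant is in the conditioning set).
  P2: blocked at fork node Hospital ∈ conditioning set.
{Hospital} satisfies the backdoor criterion.

Yes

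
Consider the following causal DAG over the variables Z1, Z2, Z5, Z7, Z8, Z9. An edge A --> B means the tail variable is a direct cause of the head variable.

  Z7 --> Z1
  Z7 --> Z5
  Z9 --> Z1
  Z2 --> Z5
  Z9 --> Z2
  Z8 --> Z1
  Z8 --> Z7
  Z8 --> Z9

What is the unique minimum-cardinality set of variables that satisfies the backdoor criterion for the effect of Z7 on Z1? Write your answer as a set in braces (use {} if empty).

Variables eligible for adjustment (non-descendants of Z7, excluding Z7 and Z1): {Z2, Z8, Z9}.
Backdoor paths from Z7 to Z1:
  P1: Z7 <- Z8 -> Z9 -> Z1
  P2: Z7 <- Z8 -> Z1
The empty set is not sufficient: P1 (Z7 <- Z8 -> Z9 -> Z1) has no collider blocking it and no conditioned non-collider, so it is open.
Try {Z8}:
  P1: blocked at fork node Z8 ∈ conditioning set.
  P2: blocked at fork node Z8 ∈ conditioning set.
{Z8} contains no descendant of Z7 and blocks every backdoor path.
No other singleton works — e.g. {Z9} leaves P2 open — so {Z8} is the unique smallest valid adjustment set.

{Z8}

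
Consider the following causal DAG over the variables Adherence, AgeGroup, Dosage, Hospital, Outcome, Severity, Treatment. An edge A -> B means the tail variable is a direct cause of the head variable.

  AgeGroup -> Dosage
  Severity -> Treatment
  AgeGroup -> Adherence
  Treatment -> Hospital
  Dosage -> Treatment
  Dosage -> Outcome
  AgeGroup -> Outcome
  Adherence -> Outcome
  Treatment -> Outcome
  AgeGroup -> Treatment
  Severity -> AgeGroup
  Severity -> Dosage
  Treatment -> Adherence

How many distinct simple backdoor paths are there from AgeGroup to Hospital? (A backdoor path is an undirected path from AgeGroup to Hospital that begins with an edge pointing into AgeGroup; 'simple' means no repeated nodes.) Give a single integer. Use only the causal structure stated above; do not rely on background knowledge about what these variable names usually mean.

A backdoor path from AgeGroup to Hospital is any simple undirected path whose first edge points into AgeGroup (i.e. leaves AgeGroup via a parent).
Parents of AgeGroup: {Severity}.
Enumerating:
  P1: AgeGroup <- Severity -> Dosage -> Treatment -> Hospital
  P2: AgeGroup <- Severity -> Dosage -> Outcome <- Treatment -> Hospital
  P3: AgeGroup <- Severity -> Dosage -> Outcome <- Adherence <- Treatment -> Hospital
  P4: AgeGroup <- Severity -> Treatment -> Hospital
That exhausts the simple backdoor paths. Count: 4.

4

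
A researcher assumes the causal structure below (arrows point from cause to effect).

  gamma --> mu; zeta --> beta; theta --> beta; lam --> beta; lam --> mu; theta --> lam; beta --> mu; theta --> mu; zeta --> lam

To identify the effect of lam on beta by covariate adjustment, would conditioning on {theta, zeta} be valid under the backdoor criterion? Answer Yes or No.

Backdoor paths from lam to beta (paths whose first edge points into lam):
  P1: lam <- zeta -> beta
  P2: lam <- theta -> beta
  P3: lam <- theta -> mu <- beta
Condition 1 (no descendant of lam in the set): holds — descendants of lam are {beta, mu}; none are in {theta, zeta}.
Condition 2 (every backdoor path blocked by {theta, zeta}):
  P1: blocked at fork node zeta ∈ conditioning set.
  P2: blocked at fork node theta ∈ conditioning set.
  P3: blocked at fork node theta ∈ conditioning set.
{theta, zeta} satisfies the backdoor criterion.

Yes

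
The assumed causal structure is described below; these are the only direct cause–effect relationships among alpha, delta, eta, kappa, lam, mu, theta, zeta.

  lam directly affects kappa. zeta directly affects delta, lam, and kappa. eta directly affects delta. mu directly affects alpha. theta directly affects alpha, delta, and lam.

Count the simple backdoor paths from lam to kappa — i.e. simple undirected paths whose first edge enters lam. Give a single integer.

A backdoor path from lam to kappa is any simple undirected path whose first edge points into lam (i.e. leaves lam via a parent).
Parents of lam: {theta, zeta}.
Enumerating:
  P1: lam <- theta -> delta <- zeta -> kappa
  P2: lam <- zeta -> kappa
That exhausts the simple backdoor paths. Count: 2.

2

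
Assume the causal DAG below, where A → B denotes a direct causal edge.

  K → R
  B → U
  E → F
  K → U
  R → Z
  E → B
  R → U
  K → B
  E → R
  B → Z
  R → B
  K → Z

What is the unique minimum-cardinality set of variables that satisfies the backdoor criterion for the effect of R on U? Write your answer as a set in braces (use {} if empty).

Variables eligible for adjustment (non-descendants of R, excluding R and U): {E, F, K}.
Backdoor paths from R to U:
  P1: R <- E -> B <- K -> U
  P2: R <- E -> B -> Z <- K -> U
  P3: R <- E -> B -> U
  P4: R <- K -> B -> U
  P5: R <- K -> Z <- B -> U
  P6: R <- K -> U
The empty set is not sufficient: P3 (R <- E -> B -> U) has no collider blocking it and no conditioned non-collider, so it is open.
Try {E, K}:
  P1: blocked at fork node E ∈ conditioning set.
  P2: blocked at fork node E ∈ conditioning set.
  P3: blocked at fork node E ∈ conditioning set.
  P4: blocked at fork node K ∈ conditioning set.
  P5: blocked at fork node K ∈ conditioning set.
  P6: blocked at fork node K ∈ conditioning set.
{E, K} contains no descendant of R and blocks every backdoor path.
Every element of {E, K} is needed (dropping E leaves P3 open; dropping K leaves P4 open), so no proper subset is valid.
Among all size-2 subsets of the eligible variables, only {E, K} blocks every backdoor path, so it is the unique smallest valid adjustment set.

{E, K}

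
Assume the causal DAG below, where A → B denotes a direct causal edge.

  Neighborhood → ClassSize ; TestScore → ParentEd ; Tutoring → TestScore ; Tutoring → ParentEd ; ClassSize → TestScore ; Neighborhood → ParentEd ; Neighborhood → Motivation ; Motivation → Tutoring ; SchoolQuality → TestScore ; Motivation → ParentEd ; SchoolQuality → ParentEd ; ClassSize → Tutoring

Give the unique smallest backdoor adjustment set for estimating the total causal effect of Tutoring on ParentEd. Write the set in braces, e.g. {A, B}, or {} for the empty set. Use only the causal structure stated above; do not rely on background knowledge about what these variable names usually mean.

Variables eligible for adjustment (non-descendants of Tutoring, excluding Tutoring and ParentEd): {ClassSize, Motivation, Neighborhood, SchoolQuality}.
Backdoor paths from Tutoring to ParentEd:
  P1: Tutoring <- ClassSize <- Neighborhood -> Motivation -> ParentEd
  P2: Tutoring <- ClassSize <- Neighborhood -> ParentEd
  P3: Tutoring <- ClassSize -> TestScore <- SchoolQuality -> ParentEd
  P4: Tutoring <- ClassSize -> TestScore -> ParentEd
  P5: Tutoring <- Motivation <- Neighborhood -> ClassSize -> TestScore <- SchoolQuality -> ParentEd
  P6: Tutoring <- Motivation <- Neighborhood -> ClassSize -> TestScore -> ParentEd
  P7: Tutoring <- Motivation <- Neighborhood -> ParentEd
  P8: Tutoring <- Motivation -> ParentEd
The empty set is not sufficient: P1 (Tutoring <- ClassSize <- Neighborhood -> Motivation -> ParentEd) has no collider blocking it and no conditioned non-collider, so it is open.
Try {ClassSize, Motivation}:
  P1: blocked at chain node ClassSize ∈ conditioning set.
  P2: blocked at chain node ClassSize ∈ conditioning set.
  P3: blocked at fork node ClassSize ∈ conditioning set.
  P4: blocked at fork node ClassSize ∈ conditioning set.
  P5: blocked at chain node Motivation ∈ conditioning set.
  P6: blocked at chain node Motivation ∈ conditioning set.
  P7: blocked at chain node Motivation ∈ conditioning set.
  P8: blocked at fork node Motivation ∈ conditioning set.
{ClassSize, Motivation} contains no descendant of Tutoring and blocks every backdoor path.
Every element of {ClassSize, Motivation} is needed (dropping ClassSize leaves P2 open; dropping Motivation leaves P7 open), so no proper subset is valid.
Among all size-2 subsets of the eligible variables, only {ClassSize, Motivation} blocks every backdoor path, so it is the unique smallest valid adjustment set.

{ClassSize, Motivation}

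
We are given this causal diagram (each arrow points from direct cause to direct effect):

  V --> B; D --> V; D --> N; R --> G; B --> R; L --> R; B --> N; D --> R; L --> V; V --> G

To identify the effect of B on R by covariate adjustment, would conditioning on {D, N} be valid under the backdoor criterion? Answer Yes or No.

No

Backdoor paths from B to R (paths whose first edge points into B):
  P1: B <- V <- D -> R
  P2: B <- V <- L -> R
  P3: B <- V -> G <- R
Condition 1 (no descendant of B in the set): FAILS — N is a descendant of B.
Condition 2 (every backdoor path blocked by {D, N}):
  P1: blocked at fork node D ∈ conditioning set.
  P2: open — no interior node is in the conditioning set.
  P3: blocked at collider G (neither it nor any descendant is in the conditioning set).
{D, N} does not satisfy the backdoor criterion.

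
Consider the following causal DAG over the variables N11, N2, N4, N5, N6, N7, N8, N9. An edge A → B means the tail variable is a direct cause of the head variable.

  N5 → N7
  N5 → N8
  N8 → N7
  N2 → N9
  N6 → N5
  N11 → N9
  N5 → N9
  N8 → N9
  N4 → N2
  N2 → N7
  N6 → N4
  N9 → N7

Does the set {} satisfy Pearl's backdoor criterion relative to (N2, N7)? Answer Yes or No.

Backdoor paths from N2 to N7 (paths whose first edge points into N2):
  P1: N2 <- N4 <- N6 -> N5 -> N8 -> N9 -> N7
  P2: N2 <- N4 <- N6 -> N5 -> N8 -> N7
  P3: N2 <- N4 <- N6 -> N5 -> N9 <- N8 -> N7
  P4: N2 <- N4 <- N6 -> N5 -> N9 -> N7
  P5: N2 <- N4 <- N6 -> N5 -> N7
Condition 1 (no descendant of N2 in the set): holds — descendants of N2 are {N7, N9}; none are in {}.
Condition 2 (every backdoor path blocked by {}):
  P1: open — no interior node is in the conditioning set.
  P2: open — no interior node is in the conditioning set.
  P3: blocked at collider N9 (neither it nor any descendant is in the conditioning set).
  P4: open — no interior node is in the conditioning set.
  P5: open — no interior node is in the conditioning set.
{} does not satisfy the backdoor criterion.

No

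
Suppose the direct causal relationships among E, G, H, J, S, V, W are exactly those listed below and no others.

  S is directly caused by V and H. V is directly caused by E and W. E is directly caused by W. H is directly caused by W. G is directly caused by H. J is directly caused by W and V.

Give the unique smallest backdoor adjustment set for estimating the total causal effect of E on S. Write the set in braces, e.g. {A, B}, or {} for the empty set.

Variables eligible for adjustment (non-descendants of E, excluding E and S): {G, H, W}.
Backdoor paths from E to S:
  P1: E <- W -> H -> S
  P2: E <- W -> V -> S
  P3: E <- W -> J <- V -> S
The empty set is not sufficient: P1 (E <- W -> H -> S) has no collider blocking it and no conditioned non-collider, so it is open.
Try {W}:
  P1: blocked at fork node W ∈ conditioning set.
  P2: blocked at fork node W ∈ conditioning set.
  P3: blocked at fork node W ∈ conditioning set.
{W} contains no descendant of E and blocks every backdoor path.
No other singleton works — e.g. {H} leaves P2 open — so {W} is the unique smallest valid adjustment set.

{W}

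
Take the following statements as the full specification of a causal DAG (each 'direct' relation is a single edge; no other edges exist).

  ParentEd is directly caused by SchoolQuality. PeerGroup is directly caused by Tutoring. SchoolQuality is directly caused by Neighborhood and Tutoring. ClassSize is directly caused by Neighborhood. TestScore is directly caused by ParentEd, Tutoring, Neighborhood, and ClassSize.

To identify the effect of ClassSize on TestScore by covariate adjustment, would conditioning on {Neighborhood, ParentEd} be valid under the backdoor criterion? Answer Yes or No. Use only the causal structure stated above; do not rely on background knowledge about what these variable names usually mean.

Backdoor paths from ClassSize to TestScore (paths whose first edge points into ClassSize):
  P1: ClassSize <- Neighborhood -> SchoolQuality <- Tutoring -> TestScore
  P2: ClassSize <- Neighborhood -> SchoolQuality -> ParentEd -> TestScore
  P3: ClassSize <- Neighborhood -> TestScore
Condition 1 (no descendant of ClassSize in the set): holds — descendants of ClassSize are {TestScore}; none are in {Neighborhood, ParentEd}.
Condition 2 (every backdoor path blocked by {Neighborhood, ParentEd}):
  P1: blocked at fork node Neighborhood ∈ conditioning set.
  P2: blocked at fork node Neighborhood ∈ conditioning set.
  P3: blocked at fork node Neighborhood ∈ conditioning set.
{Neighborhood, ParentEd} satisfies the backdoor criterion.

Yes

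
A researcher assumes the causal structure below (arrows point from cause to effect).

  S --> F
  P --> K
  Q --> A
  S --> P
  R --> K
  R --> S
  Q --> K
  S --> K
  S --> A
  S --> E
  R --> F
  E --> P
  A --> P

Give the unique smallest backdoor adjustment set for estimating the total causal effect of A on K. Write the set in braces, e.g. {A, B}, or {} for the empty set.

Variables eligible for adjustment (non-descendants of A, excluding A and K): {E, F, Q, R, S}.
Backdoor paths from A to K:
  P1: A <- Q -> K
  P2: A <- S <- R -> K
  P3: A <- S -> E -> P -> K
  P4: A <- S -> F <- R -> K
  P5: A <- S -> P -> K
  P6: A <- S -> K
The empty set is not sufficient: P1 (A <- Q -> K) has no collider blocking it and no conditioned non-collider, so it is open.
Try {Q, S}:
  P1: blocked at fork node Q ∈ conditioning set.
  P2: blocked at chain node S ∈ conditioning set.
  P3: blocked at fork node S ∈ conditioning set.
  P4: blocked at fork node S ∈ conditioning set.
  P5: blocked at fork node S ∈ conditioning set.
  P6: blocked at fork node S ∈ conditioning set.
{Q, S} contains no descendant of A and blocks every backdoor path.
Every element of {Q, S} is needed (dropping Q leaves P1 open; dropping S leaves P2 open), so no proper subset is valid.
Among all size-2 subsets of the eligible variables, only {Q, S} blocks every backdoor path, so it is the unique smallest valid adjustment set.

{Q, S}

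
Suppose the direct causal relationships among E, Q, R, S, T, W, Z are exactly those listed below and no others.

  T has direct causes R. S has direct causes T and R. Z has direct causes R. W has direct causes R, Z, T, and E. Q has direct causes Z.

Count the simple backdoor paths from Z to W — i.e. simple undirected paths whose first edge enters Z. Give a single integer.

A backdoor path from Z to W is any simple undirected path whose first edge points into Z (i.e. leaves Z via a parent).
Parents of Z: {R}.
Enumerating:
  P1: Z <- R -> T -> W
  P2: Z <- R -> W
  P3: Z <- R -> S <- T -> W
That exhausts the simple backdoor paths. Count: 3.

3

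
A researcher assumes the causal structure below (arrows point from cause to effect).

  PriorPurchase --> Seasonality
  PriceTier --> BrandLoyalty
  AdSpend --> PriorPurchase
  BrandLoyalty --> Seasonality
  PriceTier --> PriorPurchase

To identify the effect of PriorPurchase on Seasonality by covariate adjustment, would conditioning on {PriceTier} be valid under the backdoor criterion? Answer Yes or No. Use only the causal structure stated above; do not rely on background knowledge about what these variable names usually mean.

Yes

Backdoor paths from PriorPurchase to Seasonality (paths whose first edge points into PriorPurchase):
  P1: PriorPurchase <- PriceTier -> BrandLoyalty -> Seasonality
Condition 1 (no descendant of PriorPurchase in the set): holds — descendants of PriorPurchase are {Seasonality}; none are in {PriceTier}.
Condition 2 (every backdoor path blocked by {PriceTier}):
  P1: blocked at fork node PriceTier ∈ conditioning set.
{PriceTier} satisfies the backdoor criterion.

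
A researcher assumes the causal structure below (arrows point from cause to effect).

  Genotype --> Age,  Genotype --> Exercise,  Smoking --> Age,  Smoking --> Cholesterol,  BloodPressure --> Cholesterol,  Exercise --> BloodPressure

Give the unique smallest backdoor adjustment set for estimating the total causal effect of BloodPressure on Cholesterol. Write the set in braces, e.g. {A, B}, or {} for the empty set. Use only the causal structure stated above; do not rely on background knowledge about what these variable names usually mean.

{}

Variables eligible for adjustment (non-descendants of BloodPressure, excluding BloodPressure and Cholesterol): {Age, Exercise, Genotype, Smoking}.
Backdoor paths from BloodPressure to Cholesterol:
  P1: BloodPressure <- Exercise <- Genotype -> Age <- Smoking -> Cholesterol
Each backdoor path contains an unconditioned collider, so every path is already blocked with the empty conditioning set:
  P1: blocked at collider Age (neither it nor any descendant is in the conditioning set).
The empty set is therefore the unique smallest valid set.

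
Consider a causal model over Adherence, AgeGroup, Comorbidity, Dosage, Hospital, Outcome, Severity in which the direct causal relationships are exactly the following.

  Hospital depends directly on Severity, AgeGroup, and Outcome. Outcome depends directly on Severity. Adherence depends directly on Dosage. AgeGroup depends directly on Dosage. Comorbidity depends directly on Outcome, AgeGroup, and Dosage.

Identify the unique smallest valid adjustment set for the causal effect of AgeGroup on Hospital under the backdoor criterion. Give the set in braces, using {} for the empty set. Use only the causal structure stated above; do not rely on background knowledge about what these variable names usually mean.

{}

Variables eligible for adjustment (non-descendants of AgeGroup, excluding AgeGroup and Hospital): {Adherence, Dosage, Outcome, Severity}.
Backdoor paths from AgeGroup to Hospital:
  P1: AgeGroup <- Dosage -> Comorbidity <- Outcome <- Severity -> Hospital
  P2: AgeGroup <- Dosage -> Comorbidity <- Outcome -> Hospital
Each backdoor path contains an unconditioned collider, so every path is already blocked with the empty conditioning set:
  P1: blocked at collider Comorbidity (neither it nor any descendant is in the conditioning set).
  P2: blocked at collider Comorbidity (neither it nor any descendant is in the conditioning set).
The empty set is therefore the unique smallest valid set.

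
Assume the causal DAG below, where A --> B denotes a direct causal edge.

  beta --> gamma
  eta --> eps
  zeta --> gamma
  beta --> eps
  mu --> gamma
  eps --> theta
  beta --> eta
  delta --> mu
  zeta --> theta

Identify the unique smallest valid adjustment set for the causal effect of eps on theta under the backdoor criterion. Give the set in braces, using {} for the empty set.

Variables eligible for adjustment (non-descendants of eps, excluding eps and theta): {beta, delta, eta, gamma, mu, zeta}.
Backdoor paths from eps to theta:
  P1: eps <- beta -> gamma <- zeta -> theta
  P2: eps <- eta <- beta -> gamma <- zeta -> theta
Each backdoor path contains an unconditioned collider, so every path is already blocked with the empty conditioning set:
  P1: blocked at collider gamma (neither it nor any descendant is in the conditioning set).
  P2: blocked at collider gamma (neither it nor any descendant is in the conditioning set).
The empty set is therefore the unique smallest valid set.

{}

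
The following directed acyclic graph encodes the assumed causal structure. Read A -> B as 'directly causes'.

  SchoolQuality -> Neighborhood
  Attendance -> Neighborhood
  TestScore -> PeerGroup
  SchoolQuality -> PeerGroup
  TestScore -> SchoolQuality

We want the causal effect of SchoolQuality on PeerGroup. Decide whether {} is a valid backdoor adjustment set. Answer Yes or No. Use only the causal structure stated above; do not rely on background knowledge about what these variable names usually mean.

No

Backdoor paths from SchoolQuality to PeerGroup (paths whose first edge points into SchoolQuality):
  P1: SchoolQuality <- TestScore -> PeerGroup
Condition 1 (no descendant of SchoolQuality in the set): holds — descendants of SchoolQuality are {Neighborhood, PeerGroup}; none are in {}.
Condition 2 (every backdoor path blocked by {}):
  P1: open — no interior node is in the conditioning set.
{} does not satisfy the backdoor criterion.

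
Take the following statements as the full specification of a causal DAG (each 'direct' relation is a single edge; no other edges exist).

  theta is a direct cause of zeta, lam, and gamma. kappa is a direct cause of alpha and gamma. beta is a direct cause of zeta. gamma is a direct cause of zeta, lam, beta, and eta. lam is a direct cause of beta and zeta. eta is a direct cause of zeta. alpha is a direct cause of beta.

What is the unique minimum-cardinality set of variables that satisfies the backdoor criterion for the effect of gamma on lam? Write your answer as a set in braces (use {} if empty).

Variables eligible for adjustment (non-descendants of gamma, excluding gamma and lam): {alpha, kappa, theta}.
Backdoor paths from gamma to lam:
  P1: gamma <- theta -> lam
  P2: gamma <- theta -> zeta <- lam
  P3: gamma <- theta -> zeta <- beta <- lam
  P4: gamma <- kappa -> alpha -> beta <- lam
  P5: gamma <- kappa -> alpha -> beta -> zeta <- theta -> lam
  P6: gamma <- kappa -> alpha -> beta -> zeta <- lam
The empty set is not sufficient: P1 (gamma <- theta -> lam) has no collider blocking it and no conditioned non-collider, so it is open.
Try {theta}:
  P1: blocked at fork node theta ∈ conditioning set.
  P2: blocked at fork node theta ∈ conditioning set.
  P3: blocked at fork node theta ∈ conditioning set.
  P4: blocked at collider beta (neither it nor any descendant is in the conditioning set).
  P5: blocked at collider zeta (neither it nor any descendant is in the conditioning set).
  P6: blocked at collider zeta (neither it nor any descendant is in the conditioning set).
{theta} contains no descendant of gamma and blocks every backdoor path.
No other singleton works — e.g. {kappa} leaves P1 open — so {theta} is the unique smallest valid adjustment set.

{theta}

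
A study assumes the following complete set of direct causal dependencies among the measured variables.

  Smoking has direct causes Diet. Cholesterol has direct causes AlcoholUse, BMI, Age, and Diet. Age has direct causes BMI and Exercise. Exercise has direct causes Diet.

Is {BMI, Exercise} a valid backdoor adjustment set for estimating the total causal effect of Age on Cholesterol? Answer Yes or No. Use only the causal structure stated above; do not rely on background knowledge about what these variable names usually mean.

Backdoor paths from Age to Cholesterol (paths whose first edge points into Age):
  P1: Age <- BMI -> Cholesterol
  P2: Age <- Exercise <- Diet -> Cholesterol
Condition 1 (no descendant of Age in the set): holds — descendants of Age are {Cholesterol}; none are in {BMI, Exercise}.
Condition 2 (every backdoor path blocked by {BMI, Exercise}):
  P1: blocked at fork node BMI ∈ conditioning set.
  P2: blocked at chain node Exercise ∈ conditioning set.
{BMI, Exercise} satisfies the backdoor criterion.

Yes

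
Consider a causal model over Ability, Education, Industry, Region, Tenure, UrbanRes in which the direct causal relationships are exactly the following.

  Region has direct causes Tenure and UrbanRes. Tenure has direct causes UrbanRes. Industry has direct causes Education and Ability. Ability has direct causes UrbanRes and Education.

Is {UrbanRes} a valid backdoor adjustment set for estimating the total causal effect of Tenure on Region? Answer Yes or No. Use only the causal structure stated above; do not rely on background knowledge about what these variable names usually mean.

Yes

Backdoor paths from Tenure to Region (paths whose first edge points into Tenure):
  P1: Tenure <- UrbanRes -> Region
Condition 1 (no descendant of Tenure in the set): holds — descendants of Tenure are {Region}; none are in {UrbanRes}.
Condition 2 (every backdoor path blocked by {UrbanRes}):
  P1: blocked at fork node UrbanRes ∈ conditioning set.
{UrbanRes} satisfies the backdoor criterion.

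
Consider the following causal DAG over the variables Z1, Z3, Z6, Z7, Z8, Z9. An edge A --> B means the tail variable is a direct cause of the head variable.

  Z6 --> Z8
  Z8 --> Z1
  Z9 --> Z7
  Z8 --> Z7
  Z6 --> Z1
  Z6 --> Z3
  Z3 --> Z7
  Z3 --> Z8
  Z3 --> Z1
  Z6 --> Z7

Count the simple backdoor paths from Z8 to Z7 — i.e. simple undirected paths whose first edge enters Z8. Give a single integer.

6

A backdoor path from Z8 to Z7 is any simple undirected path whose first edge points into Z8 (i.e. leaves Z8 via a parent).
Parents of Z8: {Z3, Z6}.
Enumerating:
  P1: Z8 <- Z6 -> Z3 -> Z7
  P2: Z8 <- Z6 -> Z1 <- Z3 -> Z7
  P3: Z8 <- Z6 -> Z7
  P4: Z8 <- Z3 <- Z6 -> Z7
  P5: Z8 <- Z3 -> Z1 <- Z6 -> Z7
  P6: Z8 <- Z3 -> Z7
That exhausts the simple backdoor paths. Count: 6.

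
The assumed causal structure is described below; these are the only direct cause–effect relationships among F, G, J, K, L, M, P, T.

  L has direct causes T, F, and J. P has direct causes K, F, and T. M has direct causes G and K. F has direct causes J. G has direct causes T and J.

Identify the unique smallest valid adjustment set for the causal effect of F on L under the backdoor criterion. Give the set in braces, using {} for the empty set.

{J}

Variables eligible for adjustment (non-descendants of F, excluding F and L): {G, J, K, M, T}.
Backdoor paths from F to L:
  P1: F <- J -> L
  P2: F <- J -> G <- T -> L
  P3: F <- J -> G -> M <- K -> P <- T -> L
The empty set is not sufficient: P1 (F <- J -> L) has no collider blocking it and no conditioned non-collider, so it is open.
Try {J}:
  P1: blocked at fork node J ∈ conditioning set.
  P2: blocked at fork node J ∈ conditioning set.
  P3: blocked at fork node J ∈ conditioning set.
{J} contains no descendant of F and blocks every backdoor path.
No other singleton works — e.g. {T} leaves P1 open — so {J} is the unique smallest valid adjustment set.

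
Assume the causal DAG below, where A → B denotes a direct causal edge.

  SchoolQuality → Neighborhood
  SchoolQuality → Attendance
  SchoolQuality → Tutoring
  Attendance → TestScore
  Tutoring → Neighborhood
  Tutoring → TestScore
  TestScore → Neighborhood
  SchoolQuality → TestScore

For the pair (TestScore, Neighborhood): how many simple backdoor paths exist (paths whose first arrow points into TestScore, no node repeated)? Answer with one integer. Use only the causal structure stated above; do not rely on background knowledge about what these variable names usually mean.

6

A backdoor path from TestScore to Neighborhood is any simple undirected path whose first edge points into TestScore (i.e. leaves TestScore via a parent).
Parents of TestScore: {Attendance, SchoolQuality, Tutoring}.
Enumerating:
  P1: TestScore <- SchoolQuality -> Tutoring -> Neighborhood
  P2: TestScore <- SchoolQuality -> Neighborhood
  P3: TestScore <- Tutoring <- SchoolQuality -> Neighborhood
  P4: TestScore <- Tutoring -> Neighborhood
  P5: TestScore <- Attendance <- SchoolQuality -> Tutoring -> Neighborhood
  P6: TestScore <- Attendance <- SchoolQuality -> Neighborhood
That exhausts the simple backdoor paths. Count: 6.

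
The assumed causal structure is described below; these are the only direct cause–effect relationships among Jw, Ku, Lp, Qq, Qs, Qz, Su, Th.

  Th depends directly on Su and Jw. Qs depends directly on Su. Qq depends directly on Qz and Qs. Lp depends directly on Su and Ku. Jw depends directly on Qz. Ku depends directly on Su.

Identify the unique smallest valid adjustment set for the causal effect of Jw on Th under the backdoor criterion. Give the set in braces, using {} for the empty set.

{}

Variables eligible for adjustment (non-descendants of Jw, excluding Jw and Th): {Ku, Lp, Qq, Qs, Qz, Su}.
Backdoor paths from Jw to Th:
  P1: Jw <- Qz -> Qq <- Qs <- Su -> Th
Each backdoor path contains an unconditioned collider, so every path is already blocked with the empty conditioning set:
  P1: blocked at collider Qq (neither it nor any descendant is in the conditioning set).
The empty set is therefore the unique smallest valid set.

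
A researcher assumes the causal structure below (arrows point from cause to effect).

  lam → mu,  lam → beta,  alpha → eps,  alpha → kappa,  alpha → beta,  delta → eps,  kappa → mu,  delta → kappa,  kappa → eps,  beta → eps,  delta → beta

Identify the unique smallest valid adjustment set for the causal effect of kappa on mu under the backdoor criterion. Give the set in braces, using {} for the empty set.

{}

Variables eligible for adjustment (non-descendants of kappa, excluding kappa and mu): {alpha, beta, delta, lam}.
Backdoor paths from kappa to mu:
  P1: kappa <- alpha -> beta <- lam -> mu
  P2: kappa <- alpha -> eps <- delta -> beta <- lam -> mu
  P3: kappa <- alpha -> eps <- beta <- lam -> mu
  P4: kappa <- delta -> beta <- lam -> mu
  P5: kappa <- delta -> eps <- alpha -> beta <- lam -> mu
  P6: kappa <- delta -> eps <- beta <- lam -> mu
Each backdoor path contains an unconditioned collider, so every path is already blocked with the empty conditioning set:
  P1: blocked at collider beta (neither it nor any descendant is in the conditioning set).
  P2: blocked at collider eps (neither it nor any descendant is in the conditioning set).
  P3: blocked at collider eps (neither it nor any descendant is in the conditioning set).
  P4: blocked at collider beta (neither it nor any descendant is in the conditioning set).
  P5: blocked at collider eps (neither it nor any descendant is in the conditioning set).
  P6: blocked at collider eps (neither it nor any descendant is in the conditioning set).
The empty set is therefore the unique smallest valid set.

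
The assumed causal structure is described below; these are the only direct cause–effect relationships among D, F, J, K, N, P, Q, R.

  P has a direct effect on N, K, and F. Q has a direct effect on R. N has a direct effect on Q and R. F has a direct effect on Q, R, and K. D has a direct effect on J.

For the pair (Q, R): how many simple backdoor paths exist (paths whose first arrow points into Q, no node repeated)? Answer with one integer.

A backdoor path from Q to R is any simple undirected path whose first edge points into Q (i.e. leaves Q via a parent).
Parents of Q: {F, N}.
Enumerating:
  P1: Q <- N <- P -> F -> R
  P2: Q <- N <- P -> K <- F -> R
  P3: Q <- N -> R
  P4: Q <- F <- P -> N -> R
  P5: Q <- F -> K <- P -> N -> R
  P6: Q <- F -> R
That exhausts the simple backdoor paths. Count: 6.

6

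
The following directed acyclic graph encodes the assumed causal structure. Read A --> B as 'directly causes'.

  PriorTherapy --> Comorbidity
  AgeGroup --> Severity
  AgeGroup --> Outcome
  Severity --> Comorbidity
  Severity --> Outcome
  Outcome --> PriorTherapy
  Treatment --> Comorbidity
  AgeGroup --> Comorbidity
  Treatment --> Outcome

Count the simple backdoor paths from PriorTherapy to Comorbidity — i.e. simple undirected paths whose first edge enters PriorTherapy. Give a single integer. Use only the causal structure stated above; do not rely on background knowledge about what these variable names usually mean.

A backdoor path from PriorTherapy to Comorbidity is any simple undirected path whose first edge points into PriorTherapy (i.e. leaves PriorTherapy via a parent).
Parents of PriorTherapy: {Outcome}.
Enumerating:
  P1: PriorTherapy <- Outcome <- Treatment -> Comorbidity
  P2: PriorTherapy <- Outcome <- AgeGroup -> Severity -> Comorbidity
  P3: PriorTherapy <- Outcome <- AgeGroup -> Comorbidity
  P4: PriorTherapy <- Outcome <- Severity <- AgeGroup -> Comorbidity
  P5: PriorTherapy <- Outcome <- Severity -> Comorbidity
That exhausts the simple backdoor paths. Count: 5.

5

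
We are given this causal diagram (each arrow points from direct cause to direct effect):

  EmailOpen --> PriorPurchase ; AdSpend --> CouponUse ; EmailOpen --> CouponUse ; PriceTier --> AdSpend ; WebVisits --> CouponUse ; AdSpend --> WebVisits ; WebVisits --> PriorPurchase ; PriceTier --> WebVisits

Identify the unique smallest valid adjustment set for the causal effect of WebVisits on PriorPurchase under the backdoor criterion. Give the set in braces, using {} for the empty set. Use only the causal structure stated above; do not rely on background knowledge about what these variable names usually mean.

{}

Variables eligible for adjustment (non-descendants of WebVisits, excluding WebVisits and PriorPurchase): {AdSpend, EmailOpen, PriceTier}.
Backdoor paths from WebVisits to PriorPurchase:
  P1: WebVisits <- PriceTier -> AdSpend -> CouponUse <- EmailOpen -> PriorPurchase
  P2: WebVisits <- AdSpend -> CouponUse <- EmailOpen -> PriorPurchase
Each backdoor path contains an unconditioned collider, so every path is already blocked with the empty conditioning set:
  P1: blocked at collider CouponUse (neither it nor any descendant is in the conditioning set).
  P2: blocked at collider CouponUse (neither it nor any descendant is in the conditioning set).
The empty set is therefore the unique smallest valid set.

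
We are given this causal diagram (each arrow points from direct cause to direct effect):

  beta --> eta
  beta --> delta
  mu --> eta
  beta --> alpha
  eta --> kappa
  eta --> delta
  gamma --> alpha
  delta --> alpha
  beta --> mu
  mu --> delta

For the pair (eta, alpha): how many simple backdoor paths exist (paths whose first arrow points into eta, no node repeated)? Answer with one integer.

7

A backdoor path from eta to alpha is any simple undirected path whose first edge points into eta (i.e. leaves eta via a parent).
Parents of eta: {beta, mu}.
Enumerating:
  P1: eta <- beta -> mu -> delta -> alpha
  P2: eta <- beta -> delta -> alpha
  P3: eta <- beta -> alpha
  P4: eta <- mu <- beta -> delta -> alpha
  P5: eta <- mu <- beta -> alpha
  P6: eta <- mu -> delta <- beta -> alpha
  P7: eta <- mu -> delta -> alpha
That exhausts the simple backdoor paths. Count: 7.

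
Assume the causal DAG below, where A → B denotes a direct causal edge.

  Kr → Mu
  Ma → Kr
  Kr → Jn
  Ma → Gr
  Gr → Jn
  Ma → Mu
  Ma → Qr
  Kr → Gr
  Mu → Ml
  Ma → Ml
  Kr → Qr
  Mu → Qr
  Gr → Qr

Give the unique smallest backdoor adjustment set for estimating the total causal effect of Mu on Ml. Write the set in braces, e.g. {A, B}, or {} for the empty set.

Variables eligible for adjustment (non-descendants of Mu, excluding Mu and Ml): {Gr, Jn, Kr, Ma}.
Backdoor paths from Mu to Ml:
  P1: Mu <- Ma -> Ml
  P2: Mu <- Kr <- Ma -> Ml
  P3: Mu <- Kr -> Gr <- Ma -> Ml
  P4: Mu <- Kr -> Gr -> Qr <- Ma -> Ml
  P5: Mu <- Kr -> Qr <- Ma -> Ml
  P6: Mu <- Kr -> Qr <- Gr <- Ma -> Ml
  P7: Mu <- Kr -> Jn <- Gr <- Ma -> Ml
  P8: Mu <- Kr -> Jn <- Gr -> Qr <- Ma -> Ml
The empty set is not sufficient: P1 (Mu <- Ma -> Ml) has no collider blocking it and no conditioned non-collider, so it is open.
Try {Ma}:
  P1: blocked at fork node Ma ∈ conditioning set.
  P2: blocked at fork node Ma ∈ conditioning set.
  P3: blocked at collider Gr (neither it nor any descendant is in the conditioning set).
  P4: blocked at collider Qr (neither it nor any descendant is in the conditioning set).
  P5: blocked at collider Qr (neither it nor any descendant is in the conditioning set).
  P6: blocked at collider Qr (neither it nor any descendant is in the conditioning set).
  P7: blocked at collider Jn (neither it nor any descendant is in the conditioning set).
  P8: blocked at collider Jn (neither it nor any descendant is in the conditioning set).
{Ma} contains no descendant of Mu and blocks every backdoor path.
No other singleton works — e.g. {Kr} leaves P1 open — so {Ma} is the unique smallest valid adjustment set.

{Ma}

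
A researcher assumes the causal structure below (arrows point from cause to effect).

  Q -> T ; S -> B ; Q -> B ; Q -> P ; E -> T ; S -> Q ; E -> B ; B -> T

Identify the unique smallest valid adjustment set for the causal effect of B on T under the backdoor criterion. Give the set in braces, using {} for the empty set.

{E, Q}

Variables eligible for adjustment (non-descendants of B, excluding B and T): {E, P, Q, S}.
Backdoor paths from B to T:
  P1: B <- S -> Q -> T
  P2: B <- E -> T
  P3: B <- Q -> T
The empty set is not sufficient: P1 (B <- S -> Q -> T) has no collider blocking it and no conditioned non-collider, so it is open.
Try {E, Q}:
  P1: blocked at chain node Q ∈ conditioning set.
  P2: blocked at fork node E ∈ conditioning set.
  P3: blocked at fork node Q ∈ conditioning set.
{E, Q} contains no descendant of B and blocks every backdoor path.
Every element of {E, Q} is needed (dropping E leaves P2 open; dropping Q leaves P1 open), so no proper subset is valid.
Among all size-2 subsets of the eligible variables, only {E, Q} blocks every backdoor path, so it is the unique smallest valid adjustment set.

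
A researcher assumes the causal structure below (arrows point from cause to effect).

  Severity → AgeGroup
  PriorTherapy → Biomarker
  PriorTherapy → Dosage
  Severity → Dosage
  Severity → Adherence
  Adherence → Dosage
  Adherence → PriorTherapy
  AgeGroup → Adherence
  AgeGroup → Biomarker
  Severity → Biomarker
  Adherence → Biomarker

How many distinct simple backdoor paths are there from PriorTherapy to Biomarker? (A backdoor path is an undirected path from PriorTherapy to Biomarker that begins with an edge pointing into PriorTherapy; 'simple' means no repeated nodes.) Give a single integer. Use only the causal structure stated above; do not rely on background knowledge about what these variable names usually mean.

A backdoor path from PriorTherapy to Biomarker is any simple undirected path whose first edge points into PriorTherapy (i.e. leaves PriorTherapy via a parent).
Parents of PriorTherapy: {Adherence}.
Enumerating:
  P1: PriorTherapy <- Adherence <- Severity -> AgeGroup -> Biomarker
  P2: PriorTherapy <- Adherence <- Severity -> Biomarker
  P3: PriorTherapy <- Adherence <- AgeGroup <- Severity -> Biomarker
  P4: PriorTherapy <- Adherence <- AgeGroup -> Biomarker
  P5: PriorTherapy <- Adherence -> Dosage <- Severity -> AgeGroup -> Biomarker
  P6: PriorTherapy <- Adherence -> Dosage <- Severity -> Biomarker
  P7: PriorTherapy <- Adherence -> Biomarker
That exhausts the simple backdoor paths. Count: 7.

7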